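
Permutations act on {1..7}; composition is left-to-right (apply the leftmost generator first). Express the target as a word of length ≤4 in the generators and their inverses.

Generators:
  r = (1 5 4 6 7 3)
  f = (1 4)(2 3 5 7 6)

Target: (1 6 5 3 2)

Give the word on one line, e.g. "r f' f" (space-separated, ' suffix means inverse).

  after r': (1 3 7 6 4 5)
  after f: (1 5 4 7 2 3 6)
  after f: (1 7 3 2 5)(4 6)
  after r': (1 6 5 3 2)

r' f f r'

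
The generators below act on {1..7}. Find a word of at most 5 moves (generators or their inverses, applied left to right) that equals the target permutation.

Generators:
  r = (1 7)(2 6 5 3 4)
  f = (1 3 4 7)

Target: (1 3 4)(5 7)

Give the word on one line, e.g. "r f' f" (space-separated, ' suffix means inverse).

  after r: (1 7)(2 6 5 3 4)
  after f: (2 6 5 4)(3 7)
  after r': (1 7 5 3)
  after f': (1 4 3 7 5)
  after f': (1 3 4)(5 7)

r f r' f' f'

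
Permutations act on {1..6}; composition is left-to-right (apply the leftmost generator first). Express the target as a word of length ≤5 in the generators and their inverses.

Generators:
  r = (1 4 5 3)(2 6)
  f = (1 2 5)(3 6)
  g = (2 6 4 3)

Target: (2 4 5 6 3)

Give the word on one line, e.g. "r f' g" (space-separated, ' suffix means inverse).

g f' g' f

  after g: (2 6 4 3)
  after f': (1 5 2 3)(4 6)
  after g': (1 5 3)(2 4)
  after f: (2 4 5 6 3)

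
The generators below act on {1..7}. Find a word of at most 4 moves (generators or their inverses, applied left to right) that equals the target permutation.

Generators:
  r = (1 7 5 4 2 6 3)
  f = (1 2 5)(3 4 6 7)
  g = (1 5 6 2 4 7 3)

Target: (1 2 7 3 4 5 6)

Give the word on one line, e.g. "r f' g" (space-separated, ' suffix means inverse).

f g' g' f'

  after f: (1 2 5)(3 4 6 7)
  after g': (1 6 4 5 3 2)
  after g': (1 5 7 4)(2 3 6)
  after f': (1 2 7 3 4 5 6)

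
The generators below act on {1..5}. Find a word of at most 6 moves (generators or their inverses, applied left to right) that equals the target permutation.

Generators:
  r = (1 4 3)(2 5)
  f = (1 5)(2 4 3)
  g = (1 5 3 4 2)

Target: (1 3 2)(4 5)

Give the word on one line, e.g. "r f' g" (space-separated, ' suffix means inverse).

  after g': (1 2 4 3 5)
  after f': (1 3)
  after r': (1 4)(2 5)
  after f: (1 3 2)(4 5)

g' f' r' f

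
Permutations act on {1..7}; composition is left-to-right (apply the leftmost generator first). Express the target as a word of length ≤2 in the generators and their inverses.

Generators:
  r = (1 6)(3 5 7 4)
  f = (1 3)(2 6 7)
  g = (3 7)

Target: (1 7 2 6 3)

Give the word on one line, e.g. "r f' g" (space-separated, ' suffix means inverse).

  after f: (1 3)(2 6 7)
  after g: (1 7 2 6 3)

f g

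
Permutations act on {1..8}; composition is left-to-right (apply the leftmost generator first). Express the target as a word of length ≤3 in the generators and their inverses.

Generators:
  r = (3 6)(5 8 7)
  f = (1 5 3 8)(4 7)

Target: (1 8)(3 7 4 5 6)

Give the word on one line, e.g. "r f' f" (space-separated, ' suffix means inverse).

f r

  after f: (1 5 3 8)(4 7)
  after r: (1 8)(3 7 4 5 6)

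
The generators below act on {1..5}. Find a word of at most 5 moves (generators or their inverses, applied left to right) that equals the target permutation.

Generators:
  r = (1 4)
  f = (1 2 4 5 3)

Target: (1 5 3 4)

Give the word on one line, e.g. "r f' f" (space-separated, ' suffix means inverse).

  after f': (1 3 5 4 2)
  after r': (1 3 5)(2 4)
  after f': (1 5 3 4)
  after r': (1 5 3)
  after r': (1 5 3 4)

f' r' f' r' r'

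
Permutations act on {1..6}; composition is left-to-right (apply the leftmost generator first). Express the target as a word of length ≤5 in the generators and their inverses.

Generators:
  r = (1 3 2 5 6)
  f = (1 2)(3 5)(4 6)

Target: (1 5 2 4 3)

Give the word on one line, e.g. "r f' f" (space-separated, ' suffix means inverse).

f' r' f'

  after f': (1 2)(3 5)(4 6)
  after r': (1 3 2 6 4 5)
  after f': (1 5 2 4 3)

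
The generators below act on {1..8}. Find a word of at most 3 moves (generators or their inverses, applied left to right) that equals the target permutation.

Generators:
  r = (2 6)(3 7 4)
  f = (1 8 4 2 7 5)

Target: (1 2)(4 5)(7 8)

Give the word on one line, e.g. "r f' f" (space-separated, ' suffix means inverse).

f' f' f'

  after f': (1 5 7 2 4 8)
  after f': (1 7 4)(2 8 5)
  after f': (1 2)(4 5)(7 8)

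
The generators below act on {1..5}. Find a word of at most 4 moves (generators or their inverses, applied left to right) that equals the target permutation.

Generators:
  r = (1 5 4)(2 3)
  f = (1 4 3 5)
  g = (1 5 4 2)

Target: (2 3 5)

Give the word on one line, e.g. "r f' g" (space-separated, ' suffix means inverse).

f' r'

  after f': (1 5 3 4)
  after r': (2 3 5)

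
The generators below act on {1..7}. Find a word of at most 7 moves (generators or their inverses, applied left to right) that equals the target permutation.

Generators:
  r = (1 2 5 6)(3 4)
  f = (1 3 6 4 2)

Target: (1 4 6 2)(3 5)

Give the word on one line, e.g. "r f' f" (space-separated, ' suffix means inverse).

  after r': (1 6 5 2)(3 4)
  after f: (1 4 6 5)(2 3)
  after r: (1 3 5 2 4)
  after f: (1 6 4 3 5)
  after f: (1 4 6 2)(3 5)

r' f r f f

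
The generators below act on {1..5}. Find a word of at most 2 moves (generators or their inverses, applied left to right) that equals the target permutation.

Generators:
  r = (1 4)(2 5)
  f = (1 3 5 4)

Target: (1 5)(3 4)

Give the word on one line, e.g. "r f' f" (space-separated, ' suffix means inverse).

  after f': (1 4 5 3)
  after f': (1 5)(3 4)

f' f'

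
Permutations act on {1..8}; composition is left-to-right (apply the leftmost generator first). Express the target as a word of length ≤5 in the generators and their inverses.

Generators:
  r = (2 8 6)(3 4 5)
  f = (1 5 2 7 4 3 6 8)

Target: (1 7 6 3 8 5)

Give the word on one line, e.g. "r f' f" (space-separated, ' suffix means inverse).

r f f f

  after r: (2 8 6)(3 4 5)
  after f: (1 5 6 7 4 2)
  after f: (1 2 5 8)(3 6 4 7)
  after f: (1 7 6 3 8 5)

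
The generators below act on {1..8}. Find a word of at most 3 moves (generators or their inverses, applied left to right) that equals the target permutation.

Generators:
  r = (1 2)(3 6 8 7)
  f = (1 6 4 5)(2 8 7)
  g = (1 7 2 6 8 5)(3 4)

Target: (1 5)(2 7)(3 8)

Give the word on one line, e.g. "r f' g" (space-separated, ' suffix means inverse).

  after g': (1 5 8 6 2 7)(3 4)
  after f: (3 5 7 6 8 4)
  after g': (1 5)(2 7)(3 8)

g' f g'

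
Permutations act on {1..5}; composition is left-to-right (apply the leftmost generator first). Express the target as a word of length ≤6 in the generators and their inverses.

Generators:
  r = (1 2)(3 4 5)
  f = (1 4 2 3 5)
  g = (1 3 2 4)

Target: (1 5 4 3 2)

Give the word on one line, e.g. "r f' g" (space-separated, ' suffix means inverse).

  after g': (1 4 2 3)
  after f': (3 5)
  after f': (1 5 2 4)
  after g: (1 5 4 3 2)

g' f' f' g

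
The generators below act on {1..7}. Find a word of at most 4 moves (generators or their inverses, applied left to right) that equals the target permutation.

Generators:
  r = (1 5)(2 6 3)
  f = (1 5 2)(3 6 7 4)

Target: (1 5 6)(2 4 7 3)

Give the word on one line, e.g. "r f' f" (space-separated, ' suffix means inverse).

r' f' r

  after r': (1 5)(2 3 6)
  after f': (2 4 7 6 5)
  after r: (1 5 6)(2 4 7 3)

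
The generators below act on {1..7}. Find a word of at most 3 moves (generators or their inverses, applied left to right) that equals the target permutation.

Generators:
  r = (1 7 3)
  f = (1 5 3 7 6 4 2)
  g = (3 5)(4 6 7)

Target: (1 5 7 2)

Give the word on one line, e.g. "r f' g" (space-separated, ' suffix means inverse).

g f

  after g: (3 5)(4 6 7)
  after f: (1 5 7 2)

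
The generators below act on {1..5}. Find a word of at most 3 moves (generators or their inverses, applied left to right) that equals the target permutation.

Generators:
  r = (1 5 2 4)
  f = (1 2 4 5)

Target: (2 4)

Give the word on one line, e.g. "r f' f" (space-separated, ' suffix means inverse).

  after f': (1 5 4 2)
  after r: (1 2 5)
  after f': (2 4)

f' r f'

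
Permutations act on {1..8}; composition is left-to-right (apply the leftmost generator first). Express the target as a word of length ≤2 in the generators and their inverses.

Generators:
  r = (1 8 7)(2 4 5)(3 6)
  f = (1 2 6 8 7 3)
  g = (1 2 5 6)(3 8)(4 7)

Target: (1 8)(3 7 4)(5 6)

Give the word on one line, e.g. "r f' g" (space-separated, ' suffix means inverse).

  after g': (1 6 5 2)(3 8)(4 7)
  after f: (1 8)(3 7 4)(5 6)

g' f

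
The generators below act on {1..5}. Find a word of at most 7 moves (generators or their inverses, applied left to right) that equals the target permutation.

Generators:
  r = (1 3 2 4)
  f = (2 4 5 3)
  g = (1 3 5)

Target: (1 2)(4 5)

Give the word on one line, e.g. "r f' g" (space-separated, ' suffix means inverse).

  after r': (1 4 2 3)
  after f': (1 2 5 4 3)
  after g': (1 2 3 5 4)
  after r': (1 3 5 2)
  after f: (1 2)(4 5)

r' f' g' r' f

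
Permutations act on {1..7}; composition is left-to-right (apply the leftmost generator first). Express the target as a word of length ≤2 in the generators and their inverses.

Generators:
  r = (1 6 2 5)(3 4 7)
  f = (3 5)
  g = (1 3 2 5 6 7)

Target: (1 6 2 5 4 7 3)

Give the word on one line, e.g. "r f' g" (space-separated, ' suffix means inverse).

f r

  after f: (3 5)
  after r: (1 6 2 5 4 7 3)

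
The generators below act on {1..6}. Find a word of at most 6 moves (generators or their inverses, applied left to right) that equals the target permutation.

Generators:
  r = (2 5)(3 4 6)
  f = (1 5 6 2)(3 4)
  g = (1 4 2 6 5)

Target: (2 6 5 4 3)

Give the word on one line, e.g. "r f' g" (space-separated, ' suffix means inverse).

  after f: (1 5 6 2)(3 4)
  after f: (1 6)(2 5)
  after r: (1 3 4 6)
  after r: (1 4 3 6)(2 5)
  after g': (2 6 5 4 3)

f f r r g'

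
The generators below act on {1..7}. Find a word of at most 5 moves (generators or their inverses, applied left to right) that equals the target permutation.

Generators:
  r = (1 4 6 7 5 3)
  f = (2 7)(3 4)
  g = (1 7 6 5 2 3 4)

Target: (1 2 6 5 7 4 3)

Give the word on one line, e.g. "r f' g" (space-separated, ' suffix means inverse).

f' g f

  after f': (2 7)(3 4)
  after g: (1 7 3)(2 6 5)
  after f: (1 2 6 5 7 4 3)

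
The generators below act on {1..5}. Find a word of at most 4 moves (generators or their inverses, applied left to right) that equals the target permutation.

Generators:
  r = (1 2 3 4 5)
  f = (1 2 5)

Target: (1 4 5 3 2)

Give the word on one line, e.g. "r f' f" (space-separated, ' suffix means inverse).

r r r f

  after r: (1 2 3 4 5)
  after r: (1 3 5 2 4)
  after r: (1 4 2 5 3)
  after f: (1 4 5 3 2)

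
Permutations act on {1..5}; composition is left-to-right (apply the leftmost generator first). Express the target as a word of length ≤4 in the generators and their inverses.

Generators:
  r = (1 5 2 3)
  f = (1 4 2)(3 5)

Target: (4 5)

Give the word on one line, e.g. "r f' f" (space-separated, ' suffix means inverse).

r f' r

  after r: (1 5 2 3)
  after f': (1 3 2 5 4)
  after r: (4 5)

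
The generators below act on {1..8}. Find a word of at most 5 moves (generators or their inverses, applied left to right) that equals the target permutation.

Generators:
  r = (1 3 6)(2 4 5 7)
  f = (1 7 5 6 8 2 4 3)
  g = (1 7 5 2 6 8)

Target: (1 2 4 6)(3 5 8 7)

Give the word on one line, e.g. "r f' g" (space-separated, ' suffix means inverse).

r r g f

  after r: (1 3 6)(2 4 5 7)
  after r: (1 6 3)(2 5)(4 7)
  after g: (1 8)(3 7 4 5 6)
  after f: (1 2 4 6)(3 5 8 7)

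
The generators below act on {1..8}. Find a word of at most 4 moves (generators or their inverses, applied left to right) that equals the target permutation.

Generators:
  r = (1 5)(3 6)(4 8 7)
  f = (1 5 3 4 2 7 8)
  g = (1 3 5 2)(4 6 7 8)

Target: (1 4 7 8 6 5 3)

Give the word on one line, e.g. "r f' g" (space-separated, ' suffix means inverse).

f' g' f' f'

  after f': (1 8 7 2 4 3 5)
  after g': (1 7 5 2 8 6 4)
  after f': (1 2 7)(3 5 4 8 6)
  after f': (1 4 7 8 6 5 3)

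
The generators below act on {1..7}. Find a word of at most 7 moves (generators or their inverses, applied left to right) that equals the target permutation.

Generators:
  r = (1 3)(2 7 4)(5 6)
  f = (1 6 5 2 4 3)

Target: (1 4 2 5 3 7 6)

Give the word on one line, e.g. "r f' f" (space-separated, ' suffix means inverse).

  after r': (1 3)(2 4 7)(5 6)
  after f': (1 4 7 5)
  after f': (1 2 5 3 4 7 6)
  after r: (1 7 5)(2 6 3)
  after r: (1 4 2 5 3 7 6)

r' f' f' r r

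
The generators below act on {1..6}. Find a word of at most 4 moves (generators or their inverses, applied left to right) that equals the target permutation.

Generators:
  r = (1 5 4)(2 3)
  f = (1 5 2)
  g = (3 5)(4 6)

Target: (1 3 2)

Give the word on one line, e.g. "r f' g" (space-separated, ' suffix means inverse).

  after g': (3 5)(4 6)
  after f: (1 5 3 2)(4 6)
  after g: (1 3 2)

g' f g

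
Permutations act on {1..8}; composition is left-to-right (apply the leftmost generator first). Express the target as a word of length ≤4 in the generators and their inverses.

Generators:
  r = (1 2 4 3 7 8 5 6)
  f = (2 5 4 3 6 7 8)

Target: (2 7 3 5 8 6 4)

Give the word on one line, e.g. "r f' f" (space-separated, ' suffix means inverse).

f' f'

  after f': (2 8 7 6 3 4 5)
  after f': (2 7 3 5 8 6 4)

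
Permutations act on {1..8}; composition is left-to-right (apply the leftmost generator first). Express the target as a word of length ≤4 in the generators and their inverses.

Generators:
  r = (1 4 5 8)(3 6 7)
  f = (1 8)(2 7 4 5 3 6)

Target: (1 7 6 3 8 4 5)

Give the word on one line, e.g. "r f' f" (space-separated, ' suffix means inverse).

  after f': (1 8)(2 6 3 5 4 7)
  after r': (1 5)(2 3 4 6 7)
  after r': (1 4 3)(2 7)(5 8)
  after f': (1 7 6 3 8 4 5)

f' r' r' f'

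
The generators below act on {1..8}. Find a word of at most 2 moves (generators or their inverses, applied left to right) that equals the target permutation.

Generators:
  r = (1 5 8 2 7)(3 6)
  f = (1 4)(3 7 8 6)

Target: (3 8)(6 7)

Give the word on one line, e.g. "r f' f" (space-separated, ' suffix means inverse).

f' f'

  after f': (1 4)(3 6 8 7)
  after f': (3 8)(6 7)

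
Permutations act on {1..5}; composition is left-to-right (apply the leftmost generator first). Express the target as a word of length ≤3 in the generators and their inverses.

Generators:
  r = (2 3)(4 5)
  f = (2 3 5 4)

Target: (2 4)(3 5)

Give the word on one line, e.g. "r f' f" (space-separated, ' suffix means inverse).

f r f'

  after f: (2 3 5 4)
  after r: (3 4)
  after f': (2 4)(3 5)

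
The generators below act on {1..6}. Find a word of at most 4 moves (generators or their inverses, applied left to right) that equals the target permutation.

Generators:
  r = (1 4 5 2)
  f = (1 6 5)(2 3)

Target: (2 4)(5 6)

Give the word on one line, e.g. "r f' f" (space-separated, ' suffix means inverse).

  after r: (1 4 5 2)
  after r: (1 5)(2 4)
  after f': (1 6)(2 4 3)
  after f': (2 4)(5 6)

r r f' f'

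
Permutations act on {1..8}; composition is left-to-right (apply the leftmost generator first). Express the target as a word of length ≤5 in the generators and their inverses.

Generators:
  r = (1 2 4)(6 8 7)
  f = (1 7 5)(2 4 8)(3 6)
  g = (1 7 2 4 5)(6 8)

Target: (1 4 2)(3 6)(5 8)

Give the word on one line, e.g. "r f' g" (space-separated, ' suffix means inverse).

  after f': (1 5 7)(2 8 4)(3 6)
  after r: (1 5 6 3 8)(2 7)
  after g': (1 4 2)(3 6)(5 8)

f' r g'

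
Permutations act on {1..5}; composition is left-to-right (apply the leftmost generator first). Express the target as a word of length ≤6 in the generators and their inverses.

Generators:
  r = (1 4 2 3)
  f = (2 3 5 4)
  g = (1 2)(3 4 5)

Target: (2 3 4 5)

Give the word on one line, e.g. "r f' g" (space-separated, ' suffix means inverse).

  after r': (1 3 2 4)
  after f': (1 2 5 3 4)
  after f': (1 4)(2 3 5)
  after r': (3 5 4)
  after f: (2 3 4 5)

r' f' f' r' f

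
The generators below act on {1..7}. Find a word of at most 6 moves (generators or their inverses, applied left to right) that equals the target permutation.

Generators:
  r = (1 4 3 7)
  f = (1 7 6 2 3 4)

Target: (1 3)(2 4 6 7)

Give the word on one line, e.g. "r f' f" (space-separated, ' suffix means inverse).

f r' f r

  after f: (1 7 6 2 3 4)
  after r': (1 3)(2 4 7 6)
  after f: (1 4 6 3 7 2)
  after r: (1 3)(2 4 6 7)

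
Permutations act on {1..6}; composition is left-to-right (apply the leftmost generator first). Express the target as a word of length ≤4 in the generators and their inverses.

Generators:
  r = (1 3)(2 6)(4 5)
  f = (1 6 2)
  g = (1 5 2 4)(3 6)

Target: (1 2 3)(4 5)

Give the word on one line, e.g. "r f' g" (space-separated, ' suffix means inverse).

  after f': (1 2 6)
  after f': (1 6 2)
  after r: (1 2 3)(4 5)

f' f' r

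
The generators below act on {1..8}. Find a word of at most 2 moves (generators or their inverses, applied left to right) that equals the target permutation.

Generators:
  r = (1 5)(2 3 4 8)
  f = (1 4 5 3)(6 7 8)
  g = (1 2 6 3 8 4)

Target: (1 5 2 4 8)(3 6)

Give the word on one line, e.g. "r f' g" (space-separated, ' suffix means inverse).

  after r': (1 5)(2 8 4 3)
  after g: (1 5 2 4 8)(3 6)

r' g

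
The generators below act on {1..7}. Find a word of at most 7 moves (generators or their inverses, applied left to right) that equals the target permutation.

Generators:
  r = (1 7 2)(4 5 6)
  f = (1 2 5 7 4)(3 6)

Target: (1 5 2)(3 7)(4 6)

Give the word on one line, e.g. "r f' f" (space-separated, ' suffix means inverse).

r' f' r r f

  after r': (1 2 7)(4 6 5)
  after f': (2 5 7 4 3 6)
  after r: (1 7 5 2 6)(3 4)
  after r: (1 2 4 3 5)(6 7)
  after f: (1 5 2)(3 7)(4 6)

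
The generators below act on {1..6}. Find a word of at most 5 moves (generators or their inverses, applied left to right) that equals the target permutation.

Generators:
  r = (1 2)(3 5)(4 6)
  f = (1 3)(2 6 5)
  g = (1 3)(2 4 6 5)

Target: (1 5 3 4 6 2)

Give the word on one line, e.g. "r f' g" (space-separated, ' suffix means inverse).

r g g f' f'

  after r: (1 2)(3 5)(4 6)
  after g: (1 4 5)(2 3)
  after g: (1 6 5 3 4 2)
  after f': (1 2 3 4 5)
  after f': (1 5 3 4 6 2)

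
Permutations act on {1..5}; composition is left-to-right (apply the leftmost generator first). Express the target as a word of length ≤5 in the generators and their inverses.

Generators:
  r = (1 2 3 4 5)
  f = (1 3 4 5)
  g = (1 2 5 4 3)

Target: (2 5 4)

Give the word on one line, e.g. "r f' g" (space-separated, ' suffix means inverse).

  after g: (1 2 5 4 3)
  after g: (1 5 3 2 4)
  after r: (2 5 4)

g g r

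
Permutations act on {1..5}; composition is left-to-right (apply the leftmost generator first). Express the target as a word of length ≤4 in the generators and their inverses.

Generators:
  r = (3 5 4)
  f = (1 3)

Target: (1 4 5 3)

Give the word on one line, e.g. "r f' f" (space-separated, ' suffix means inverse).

f r'

  after f: (1 3)
  after r': (1 4 5 3)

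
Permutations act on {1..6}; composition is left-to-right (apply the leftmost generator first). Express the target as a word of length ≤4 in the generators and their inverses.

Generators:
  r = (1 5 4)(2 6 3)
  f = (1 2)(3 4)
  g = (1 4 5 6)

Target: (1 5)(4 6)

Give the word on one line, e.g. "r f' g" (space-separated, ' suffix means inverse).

g g

  after g: (1 4 5 6)
  after g: (1 5)(4 6)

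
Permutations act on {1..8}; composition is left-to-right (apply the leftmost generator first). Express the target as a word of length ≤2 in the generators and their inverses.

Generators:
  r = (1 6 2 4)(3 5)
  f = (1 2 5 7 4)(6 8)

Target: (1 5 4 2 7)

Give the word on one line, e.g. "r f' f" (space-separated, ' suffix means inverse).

f f

  after f: (1 2 5 7 4)(6 8)
  after f: (1 5 4 2 7)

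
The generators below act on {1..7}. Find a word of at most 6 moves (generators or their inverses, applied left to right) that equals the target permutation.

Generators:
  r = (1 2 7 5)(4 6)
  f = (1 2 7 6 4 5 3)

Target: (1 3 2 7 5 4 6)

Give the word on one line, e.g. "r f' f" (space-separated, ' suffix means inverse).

  after r: (1 2 7 5)(4 6)
  after f: (1 7 3)(2 6 5)
  after r: (1 5 7 3 2 4 6)
  after r: (2 6)(3 7)
  after f': (1 3 2 7 5 4 6)

r f r r f'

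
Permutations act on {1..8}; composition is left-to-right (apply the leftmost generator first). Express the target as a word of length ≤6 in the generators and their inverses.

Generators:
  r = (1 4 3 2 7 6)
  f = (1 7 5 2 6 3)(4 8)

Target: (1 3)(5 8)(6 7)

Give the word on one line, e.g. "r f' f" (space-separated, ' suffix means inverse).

f' r r r f

  after f': (1 3 6 2 5 7)(4 8)
  after r: (1 2 5 6 7 4 8 3)
  after r: (1 7 3 4 8 2 5)
  after r: (1 6)(2 5 4 8 7)
  after f: (1 3)(5 8)(6 7)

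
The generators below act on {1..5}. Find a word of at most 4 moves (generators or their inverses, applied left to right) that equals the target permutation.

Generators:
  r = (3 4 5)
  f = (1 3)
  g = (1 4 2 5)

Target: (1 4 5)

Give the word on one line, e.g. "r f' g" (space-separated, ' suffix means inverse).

f' r f

  after f': (1 3)
  after r: (1 4 5 3)
  after f: (1 4 5)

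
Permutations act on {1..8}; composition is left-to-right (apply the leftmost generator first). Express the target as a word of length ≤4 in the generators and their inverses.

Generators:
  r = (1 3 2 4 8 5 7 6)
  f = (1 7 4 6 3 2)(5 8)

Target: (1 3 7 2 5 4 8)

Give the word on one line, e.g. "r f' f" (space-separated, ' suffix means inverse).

  after r: (1 3 2 4 8 5 7 6)
  after r: (1 2 8 7)(3 4 5 6)
  after f': (1 3 7 2 5 4 8)

r r f'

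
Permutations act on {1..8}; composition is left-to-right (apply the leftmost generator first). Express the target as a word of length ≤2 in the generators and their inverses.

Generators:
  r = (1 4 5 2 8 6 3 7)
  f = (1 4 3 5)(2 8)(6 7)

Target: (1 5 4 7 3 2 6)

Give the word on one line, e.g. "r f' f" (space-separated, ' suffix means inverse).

  after f: (1 4 3 5)(2 8)(6 7)
  after r: (1 5 4 7 3 2 6)

f r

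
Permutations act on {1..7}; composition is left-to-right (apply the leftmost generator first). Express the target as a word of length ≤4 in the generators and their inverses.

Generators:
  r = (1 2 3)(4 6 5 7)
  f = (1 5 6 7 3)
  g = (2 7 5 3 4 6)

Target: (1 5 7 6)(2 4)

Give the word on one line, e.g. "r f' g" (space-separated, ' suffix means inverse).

g' r' f f

  after g': (2 6 4 3 5 7)
  after r': (1 3 6 7)(2 4)
  after f: (2 4)(3 7 5 6)
  after f: (1 5 7 6)(2 4)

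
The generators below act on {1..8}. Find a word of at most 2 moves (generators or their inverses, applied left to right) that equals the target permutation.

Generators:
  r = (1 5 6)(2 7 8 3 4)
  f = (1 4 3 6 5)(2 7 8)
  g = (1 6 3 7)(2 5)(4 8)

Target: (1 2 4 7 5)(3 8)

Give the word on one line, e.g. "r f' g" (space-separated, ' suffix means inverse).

  after f': (1 5 6 3 4)(2 8 7)
  after g': (1 2 4 7 5)(3 8)

f' g'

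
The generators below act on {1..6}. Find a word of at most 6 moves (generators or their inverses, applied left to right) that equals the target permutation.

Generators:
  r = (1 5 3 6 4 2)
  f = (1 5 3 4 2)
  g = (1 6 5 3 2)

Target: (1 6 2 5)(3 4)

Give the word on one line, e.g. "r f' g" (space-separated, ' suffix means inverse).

g' f r f r

  after g': (1 2 3 5 6)
  after f: (2 4)(5 6)
  after r: (1 5 4)(3 6)
  after f: (1 3 6 4 5 2)
  after r: (1 6 2 5)(3 4)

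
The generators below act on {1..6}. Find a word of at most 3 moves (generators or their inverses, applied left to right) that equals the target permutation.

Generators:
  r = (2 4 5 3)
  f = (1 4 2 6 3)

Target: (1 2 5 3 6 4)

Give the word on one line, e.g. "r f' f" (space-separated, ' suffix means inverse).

  after f': (1 3 6 2 4)
  after r: (1 2 5 3 6 4)

f' r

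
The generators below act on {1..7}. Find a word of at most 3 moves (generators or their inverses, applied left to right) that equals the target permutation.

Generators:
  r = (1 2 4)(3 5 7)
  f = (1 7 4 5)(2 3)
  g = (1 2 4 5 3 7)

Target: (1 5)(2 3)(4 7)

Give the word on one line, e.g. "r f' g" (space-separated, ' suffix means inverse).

  after g': (1 7 3 5 4 2)
  after g': (1 3 4)(2 7 5)
  after g': (1 5)(2 3)(4 7)

g' g' g'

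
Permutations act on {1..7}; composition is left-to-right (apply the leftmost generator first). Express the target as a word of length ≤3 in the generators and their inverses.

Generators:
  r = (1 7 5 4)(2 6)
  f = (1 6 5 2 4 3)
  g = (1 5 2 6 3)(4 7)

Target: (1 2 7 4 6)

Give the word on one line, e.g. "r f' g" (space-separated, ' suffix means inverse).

  after f: (1 6 5 2 4 3)
  after g': (1 2 7 4 6)

f g'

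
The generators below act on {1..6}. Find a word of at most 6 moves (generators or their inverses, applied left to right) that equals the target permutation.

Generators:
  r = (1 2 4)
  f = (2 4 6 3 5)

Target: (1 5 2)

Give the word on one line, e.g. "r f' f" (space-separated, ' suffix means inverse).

  after f: (2 4 6 3 5)
  after r': (1 4 6 3 5)
  after r': (1 2)(3 5 4 6)
  after f': (1 5 2)

f r' r' f'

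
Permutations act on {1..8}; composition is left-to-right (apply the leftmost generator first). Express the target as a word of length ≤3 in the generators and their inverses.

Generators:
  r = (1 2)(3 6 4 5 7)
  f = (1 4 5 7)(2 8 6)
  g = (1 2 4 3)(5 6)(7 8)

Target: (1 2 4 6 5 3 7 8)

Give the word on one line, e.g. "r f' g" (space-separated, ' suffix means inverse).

f' g f'

  after f': (1 7 5 4)(2 6 8)
  after g: (1 8 4 2 5 3)(6 7)
  after f': (1 2 4 6 5 3 7 8)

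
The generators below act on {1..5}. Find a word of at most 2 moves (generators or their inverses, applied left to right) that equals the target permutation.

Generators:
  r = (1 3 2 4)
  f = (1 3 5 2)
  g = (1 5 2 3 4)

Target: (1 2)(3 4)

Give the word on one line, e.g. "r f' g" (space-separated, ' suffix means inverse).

r' r'

  after r': (1 4 2 3)
  after r': (1 2)(3 4)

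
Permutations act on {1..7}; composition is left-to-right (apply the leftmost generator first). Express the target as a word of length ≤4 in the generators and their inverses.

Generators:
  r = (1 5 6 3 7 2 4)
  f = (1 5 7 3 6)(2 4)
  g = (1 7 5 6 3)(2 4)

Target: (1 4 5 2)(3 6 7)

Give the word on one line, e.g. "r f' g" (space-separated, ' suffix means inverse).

r' r' g

  after r': (1 4 2 7 3 6 5)
  after r': (1 2 3 5 4 7 6)
  after g: (1 4 5 2)(3 6 7)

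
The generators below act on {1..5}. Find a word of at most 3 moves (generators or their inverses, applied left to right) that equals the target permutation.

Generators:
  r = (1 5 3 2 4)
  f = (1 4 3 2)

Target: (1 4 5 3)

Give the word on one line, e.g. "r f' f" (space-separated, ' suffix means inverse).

r r f'

  after r: (1 5 3 2 4)
  after r: (1 3 4 5 2)
  after f': (1 4 5 3)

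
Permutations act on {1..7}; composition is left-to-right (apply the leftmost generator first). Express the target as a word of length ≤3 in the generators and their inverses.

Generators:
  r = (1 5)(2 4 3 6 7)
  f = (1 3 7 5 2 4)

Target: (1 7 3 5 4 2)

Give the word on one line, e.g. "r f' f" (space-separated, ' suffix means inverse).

r' f r'

  after r': (1 5)(2 7 6 3 4)
  after f: (1 2 5 3)(6 7)
  after r': (1 7 3 5 4 2)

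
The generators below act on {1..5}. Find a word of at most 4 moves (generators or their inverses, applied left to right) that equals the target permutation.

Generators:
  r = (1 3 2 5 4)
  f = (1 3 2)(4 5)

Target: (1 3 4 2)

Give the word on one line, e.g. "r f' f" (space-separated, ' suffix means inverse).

  after f': (1 2 3)(4 5)
  after r': (1 3 4 2)

f' r'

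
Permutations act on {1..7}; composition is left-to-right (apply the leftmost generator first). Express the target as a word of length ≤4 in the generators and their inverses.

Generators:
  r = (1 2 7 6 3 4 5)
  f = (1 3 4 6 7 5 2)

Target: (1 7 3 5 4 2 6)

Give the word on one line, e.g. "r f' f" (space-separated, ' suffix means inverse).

  after f': (1 2 5 7 6 4 3)
  after f': (1 5 6 3 2 7 4)
  after f': (1 7 3 5 4 2 6)

f' f' f'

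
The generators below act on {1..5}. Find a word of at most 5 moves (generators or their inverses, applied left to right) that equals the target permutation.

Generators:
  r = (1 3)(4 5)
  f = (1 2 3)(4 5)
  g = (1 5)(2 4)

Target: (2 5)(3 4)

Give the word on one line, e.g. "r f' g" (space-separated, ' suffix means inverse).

r g' r'

  after r: (1 3)(4 5)
  after g': (1 3 5 2 4)
  after r': (2 5)(3 4)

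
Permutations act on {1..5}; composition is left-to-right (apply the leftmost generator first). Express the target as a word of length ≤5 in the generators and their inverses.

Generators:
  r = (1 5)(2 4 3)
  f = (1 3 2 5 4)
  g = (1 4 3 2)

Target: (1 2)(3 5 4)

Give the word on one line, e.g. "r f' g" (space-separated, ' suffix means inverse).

  after g': (1 2 3 4)
  after r: (1 4 5)
  after r: (1 3 2 4)
  after f: (1 2)(3 5 4)

g' r r f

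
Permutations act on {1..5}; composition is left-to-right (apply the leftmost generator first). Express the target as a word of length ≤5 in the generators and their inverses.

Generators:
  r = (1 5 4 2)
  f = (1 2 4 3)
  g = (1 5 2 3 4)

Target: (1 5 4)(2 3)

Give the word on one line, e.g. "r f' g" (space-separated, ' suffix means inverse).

  after r': (1 2 4 5)
  after g': (1 5 4)(2 3)
  after g': (3 5)
  after r: (1 5 3 4 2)
  after f': (1 5 4)(2 3)

r' g' g' r f'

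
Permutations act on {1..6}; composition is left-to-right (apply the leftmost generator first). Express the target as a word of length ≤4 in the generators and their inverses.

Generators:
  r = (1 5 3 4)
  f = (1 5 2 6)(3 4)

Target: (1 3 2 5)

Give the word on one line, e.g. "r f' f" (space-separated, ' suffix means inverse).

f r f' f'

  after f: (1 5 2 6)(3 4)
  after r: (1 3)(2 6 5)
  after f': (1 4 3 6)
  after f': (1 3 2 5)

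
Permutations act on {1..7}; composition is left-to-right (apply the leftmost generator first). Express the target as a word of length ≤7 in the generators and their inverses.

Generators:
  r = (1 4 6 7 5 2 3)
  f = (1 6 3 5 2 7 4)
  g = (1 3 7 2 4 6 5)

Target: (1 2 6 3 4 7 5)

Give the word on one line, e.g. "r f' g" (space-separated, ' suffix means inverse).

  after f': (1 4 7 2 5 3 6)
  after g': (1 2 6 5)(3 4)
  after f: (1 7 4 5 6 2 3)
  after f: (1 4 2 5 3 6 7)
  after g': (1 2 6 3 4 7 5)

f' g' f f g'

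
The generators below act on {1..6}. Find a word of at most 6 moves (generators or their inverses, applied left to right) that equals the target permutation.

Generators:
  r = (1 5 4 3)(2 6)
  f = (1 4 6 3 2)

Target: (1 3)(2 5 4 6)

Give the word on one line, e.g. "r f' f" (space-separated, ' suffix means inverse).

r f' r' f' f'

  after r: (1 5 4 3)(2 6)
  after f': (1 5)(2 4 6 3)
  after r': (2 5 3 6 4)
  after f': (1 2 5 6)(3 4)
  after f': (1 3)(2 5 4 6)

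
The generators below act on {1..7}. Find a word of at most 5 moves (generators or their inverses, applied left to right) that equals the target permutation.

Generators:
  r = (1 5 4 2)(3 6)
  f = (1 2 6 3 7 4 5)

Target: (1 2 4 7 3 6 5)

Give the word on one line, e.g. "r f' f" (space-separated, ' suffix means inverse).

  after r: (1 5 4 2)(3 6)
  after f: (4 6 7)
  after r: (1 5 4 3 6 7 2)
  after f: (4 7 6)
  after r': (1 2 4 7 3 6 5)

r f r f r'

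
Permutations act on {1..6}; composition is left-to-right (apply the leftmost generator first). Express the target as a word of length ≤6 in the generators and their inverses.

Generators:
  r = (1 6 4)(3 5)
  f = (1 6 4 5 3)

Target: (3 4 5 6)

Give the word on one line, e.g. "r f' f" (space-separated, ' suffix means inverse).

f' f' f' r

  after f': (1 3 5 4 6)
  after f': (1 5 6 3 4)
  after f': (1 4 3 6 5)
  after r: (3 4 5 6)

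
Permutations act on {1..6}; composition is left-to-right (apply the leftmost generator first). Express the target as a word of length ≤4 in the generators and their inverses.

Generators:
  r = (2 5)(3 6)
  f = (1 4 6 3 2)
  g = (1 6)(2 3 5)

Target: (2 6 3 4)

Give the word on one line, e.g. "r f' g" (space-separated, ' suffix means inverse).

  after f: (1 4 6 3 2)
  after g: (1 4)(2 6 5)
  after r': (1 4)(2 3 6)
  after f': (2 6 3 4)

f g r' f'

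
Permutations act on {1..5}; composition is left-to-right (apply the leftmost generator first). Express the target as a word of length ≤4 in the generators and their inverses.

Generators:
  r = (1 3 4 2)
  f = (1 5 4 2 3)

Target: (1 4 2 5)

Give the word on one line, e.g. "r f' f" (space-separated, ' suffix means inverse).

r' f'

  after r': (1 2 4 3)
  after f': (1 4 2 5)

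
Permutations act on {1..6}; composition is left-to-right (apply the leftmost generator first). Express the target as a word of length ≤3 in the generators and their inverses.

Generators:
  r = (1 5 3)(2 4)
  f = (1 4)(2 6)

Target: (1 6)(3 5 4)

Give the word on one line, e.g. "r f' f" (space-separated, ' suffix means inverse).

  after f: (1 4)(2 6)
  after r': (1 2 6 4 3 5)
  after f: (1 6)(3 5 4)

f r' f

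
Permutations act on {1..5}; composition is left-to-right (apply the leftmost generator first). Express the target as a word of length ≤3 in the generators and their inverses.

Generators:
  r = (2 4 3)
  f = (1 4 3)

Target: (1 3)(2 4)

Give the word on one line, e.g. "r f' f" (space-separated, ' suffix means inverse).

  after r': (2 3 4)
  after f': (1 3)(2 4)

r' f'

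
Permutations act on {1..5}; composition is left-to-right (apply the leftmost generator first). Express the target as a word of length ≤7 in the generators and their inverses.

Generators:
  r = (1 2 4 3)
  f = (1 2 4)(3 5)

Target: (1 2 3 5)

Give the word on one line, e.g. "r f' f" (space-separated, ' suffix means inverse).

  after f: (1 2 4)(3 5)
  after r': (3 5 4)
  after f: (1 2 4 5)
  after f: (1 4 3 5 2)
  after r': (1 2 3 5)

f r' f f r'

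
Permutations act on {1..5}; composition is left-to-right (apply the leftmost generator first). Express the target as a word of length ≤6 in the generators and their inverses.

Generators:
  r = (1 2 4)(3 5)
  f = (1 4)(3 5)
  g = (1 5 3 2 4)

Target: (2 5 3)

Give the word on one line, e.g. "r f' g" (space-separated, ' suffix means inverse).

  after f: (1 4)(3 5)
  after g': (1 2 3)
  after r': (2 5 3 4)
  after f': (1 4 2 3)
  after r: (2 5 3)

f g' r' f' r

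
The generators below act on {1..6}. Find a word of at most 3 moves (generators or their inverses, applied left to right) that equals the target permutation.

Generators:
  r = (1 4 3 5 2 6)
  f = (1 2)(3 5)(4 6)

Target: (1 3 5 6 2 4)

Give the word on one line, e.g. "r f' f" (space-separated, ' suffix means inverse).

f' r' f'

  after f': (1 2)(3 5)(4 6)
  after r': (1 5 4 2 6)
  after f': (1 3 5 6 2 4)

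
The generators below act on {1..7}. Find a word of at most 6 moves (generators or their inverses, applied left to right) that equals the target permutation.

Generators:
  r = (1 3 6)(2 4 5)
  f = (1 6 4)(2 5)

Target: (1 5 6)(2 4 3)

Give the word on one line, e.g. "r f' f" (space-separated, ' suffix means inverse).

  after f': (1 4 6)(2 5)
  after r: (1 5 4)(3 6)
  after f: (1 2 5)(3 4 6)
  after r': (1 5 6)(2 4 3)

f' r f r'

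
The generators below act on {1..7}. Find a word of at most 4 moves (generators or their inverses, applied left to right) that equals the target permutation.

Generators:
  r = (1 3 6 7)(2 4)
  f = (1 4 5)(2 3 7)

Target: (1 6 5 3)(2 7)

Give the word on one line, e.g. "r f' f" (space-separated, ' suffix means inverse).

  after r': (1 7 6 3)(2 4)
  after f': (1 3 5 4 7 6 2)
  after r: (1 6 4)(2 3 5)
  after f: (1 6 5 3)(2 7)

r' f' r f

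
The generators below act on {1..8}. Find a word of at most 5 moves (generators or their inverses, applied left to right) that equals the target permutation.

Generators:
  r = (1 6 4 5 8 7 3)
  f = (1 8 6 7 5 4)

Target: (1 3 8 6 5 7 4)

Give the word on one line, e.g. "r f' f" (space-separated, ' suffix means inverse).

  after r': (1 3 7 8 5 4 6)
  after f: (1 3 5)(4 7 6 8)
  after f: (1 3 4 5 8)
  after f: (1 3)(5 6 7)
  after f: (1 3 8 6 5 7 4)

r' f f f f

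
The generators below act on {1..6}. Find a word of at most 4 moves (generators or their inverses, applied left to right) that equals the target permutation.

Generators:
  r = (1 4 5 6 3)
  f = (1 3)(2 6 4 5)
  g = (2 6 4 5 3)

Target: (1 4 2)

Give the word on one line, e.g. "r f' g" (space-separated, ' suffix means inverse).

f' g' r'

  after f': (1 3)(2 5 4 6)
  after g': (1 5 6 3)(2 4)
  after r': (1 4 2)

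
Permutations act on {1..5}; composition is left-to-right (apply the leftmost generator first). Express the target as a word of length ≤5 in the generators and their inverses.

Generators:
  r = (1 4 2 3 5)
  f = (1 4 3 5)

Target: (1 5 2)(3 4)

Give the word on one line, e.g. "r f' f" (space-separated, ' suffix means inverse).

  after f: (1 4 3 5)
  after r': (2 4)
  after f: (1 4 2 3 5)
  after f: (1 3)(2 5 4)
  after r: (1 5 2)(3 4)

f r' f f r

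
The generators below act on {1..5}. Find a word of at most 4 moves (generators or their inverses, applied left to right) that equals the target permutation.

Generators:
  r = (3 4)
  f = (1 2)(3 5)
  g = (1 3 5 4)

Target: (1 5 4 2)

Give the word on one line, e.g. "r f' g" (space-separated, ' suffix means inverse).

  after g: (1 3 5 4)
  after f: (1 5 4 2)

g f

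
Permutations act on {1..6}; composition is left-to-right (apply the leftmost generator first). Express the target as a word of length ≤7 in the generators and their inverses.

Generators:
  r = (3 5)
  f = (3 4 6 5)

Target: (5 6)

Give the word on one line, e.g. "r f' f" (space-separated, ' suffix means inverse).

f r' f f f

  after f: (3 4 6 5)
  after r': (3 4 6)
  after f: (3 6 4 5)
  after f: (3 5 4)
  after f: (5 6)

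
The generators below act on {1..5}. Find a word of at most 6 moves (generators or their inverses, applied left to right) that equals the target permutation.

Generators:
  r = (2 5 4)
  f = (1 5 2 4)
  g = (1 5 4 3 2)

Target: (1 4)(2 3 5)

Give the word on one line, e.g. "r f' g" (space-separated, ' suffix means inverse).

r' f' g' f' f'

  after r': (2 4 5)
  after f': (1 4)
  after g': (1 5)(2 3 4)
  after f': (2 3)(4 5)
  after f': (1 4)(2 3 5)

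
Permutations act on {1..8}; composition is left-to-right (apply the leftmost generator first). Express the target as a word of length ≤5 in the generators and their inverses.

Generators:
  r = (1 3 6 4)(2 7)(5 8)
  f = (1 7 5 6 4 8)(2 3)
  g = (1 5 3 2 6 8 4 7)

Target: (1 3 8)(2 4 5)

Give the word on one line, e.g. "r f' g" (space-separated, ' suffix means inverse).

r' f f r

  after r': (1 4 6 3)(2 7)(5 8)
  after f: (1 8 6 2 5)(3 7)
  after f: (2 6 3 5 7)(4 8)
  after r: (1 3 8)(2 4 5)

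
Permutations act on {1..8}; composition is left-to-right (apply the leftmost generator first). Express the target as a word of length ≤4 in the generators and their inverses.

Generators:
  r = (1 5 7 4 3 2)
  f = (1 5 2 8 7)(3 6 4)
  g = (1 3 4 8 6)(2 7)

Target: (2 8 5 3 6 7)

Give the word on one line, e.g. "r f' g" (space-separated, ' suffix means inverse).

f r'

  after f: (1 5 2 8 7)(3 6 4)
  after r': (2 8 5 3 6 7)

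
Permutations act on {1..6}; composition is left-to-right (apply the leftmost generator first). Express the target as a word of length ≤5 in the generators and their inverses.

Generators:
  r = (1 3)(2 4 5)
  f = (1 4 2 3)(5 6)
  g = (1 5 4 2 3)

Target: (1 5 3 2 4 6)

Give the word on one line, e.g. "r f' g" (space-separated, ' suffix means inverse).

  after f': (1 3 2 4)(5 6)
  after g: (4 5 6)
  after f': (1 3 2 4 6)
  after g': (1 2 5)(3 4 6)
  after r': (1 5 3 2 4 6)

f' g f' g' r'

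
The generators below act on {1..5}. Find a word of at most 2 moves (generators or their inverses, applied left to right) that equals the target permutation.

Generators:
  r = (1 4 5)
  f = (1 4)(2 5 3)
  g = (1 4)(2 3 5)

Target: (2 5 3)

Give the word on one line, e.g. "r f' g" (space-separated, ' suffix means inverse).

f' g

  after f': (1 4)(2 3 5)
  after g: (2 5 3)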